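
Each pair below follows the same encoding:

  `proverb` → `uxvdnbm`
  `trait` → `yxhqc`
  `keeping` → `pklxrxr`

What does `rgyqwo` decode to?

In proverb: p→u is +5, r→x is +6, o→v is +7, v→d is +8 — the shift increases by 1 each position. Letter i (0-indexed) is shifted by i+5, so successive shifts are 5, 6, 7, ….
Decoding rgyqwo: r−5=m, g−6=a, y−7=r, q−8=i, w−9=n, o−10=e.

marine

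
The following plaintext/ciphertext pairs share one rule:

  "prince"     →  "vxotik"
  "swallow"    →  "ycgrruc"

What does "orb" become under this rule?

Every letter moves 6 places later in the alphabet, wrapping around z→a.
For orb: o+6=u, r+6=x, b+6=h.

uxh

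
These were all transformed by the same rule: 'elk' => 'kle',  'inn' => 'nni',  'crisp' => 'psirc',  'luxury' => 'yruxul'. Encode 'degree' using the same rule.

eerged

The word is simply reversed.
For degree: reverse → eerged.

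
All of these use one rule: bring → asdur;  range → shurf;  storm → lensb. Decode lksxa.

Treating letters as 0–25, the rule is x ↦ 19x + 7 (mod 26).
Decoding lksxa: l(11)→11·(11−7)≡18=s; k(10)→11·(10−7)≡7=h; s(18)→11·(18−7)≡17=r; x(23)→11·(23−7)≡20=u; a(0)→11·(0−7)≡1=b (all mod 26).

shrub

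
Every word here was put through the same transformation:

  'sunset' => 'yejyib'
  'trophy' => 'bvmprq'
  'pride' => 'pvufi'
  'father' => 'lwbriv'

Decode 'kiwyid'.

weasel

s(18)→y(24) and u(20)→e(4) fit y≡3x+22 (mod 26); the inverse of 3 mod 26 is 9. This is an affine cipher: with a=0,…,z=25, each position x becomes (3x+22) mod 26.
Decoding kiwyid: k(10)→9·(10−22)≡22=w; i(8)→9·(8−22)≡4=e; w(22)→9·(22−22)≡0=a; y(24)→9·(24−22)≡18=s; i(8)→9·(8−22)≡4=e; d(3)→9·(3−22)≡11=l (all mod 26).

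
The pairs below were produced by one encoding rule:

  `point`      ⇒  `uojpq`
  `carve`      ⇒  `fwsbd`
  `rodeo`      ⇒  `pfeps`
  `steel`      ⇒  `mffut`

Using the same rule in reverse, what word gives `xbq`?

The output letters match the input read backwards, each shifted +1: point reversed is tniop. Two steps: reverse the string, then apply a Caesar shift of +1.
Decoding xbq: shift back: x−1=w, b−1=a, q−1=p → wap; then reverse → paw.

paw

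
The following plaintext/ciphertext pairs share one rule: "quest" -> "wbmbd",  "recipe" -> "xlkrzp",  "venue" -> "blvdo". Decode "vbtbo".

In quest: q→w is +6, u→b is +7, e→m is +8, s→b is +9 — the shift increases by 1 each position. Letter i (0-indexed) is shifted by i+6, so successive shifts are 6, 7, 8, ….
Reversing it on vbtbo: v−6=p, b−7=u, t−8=l, b−9=s, o−10=e.

pulse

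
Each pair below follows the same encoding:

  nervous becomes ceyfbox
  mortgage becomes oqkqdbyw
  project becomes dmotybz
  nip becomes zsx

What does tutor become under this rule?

The output letters match the input read backwards, each shifted +10: nervous reversed is suovren. The word is reversed, then every letter is shifted forward by 10.
On tutor: reverse → rotut; then shift: r+10=b, o+10=y, t+10=d, u+10=e, t+10=d.

byded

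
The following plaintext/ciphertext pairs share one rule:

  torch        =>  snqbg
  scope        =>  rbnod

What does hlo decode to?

imp

Every letter moves 25 places later in the alphabet, wrapping around z→a.
Undoing it on hlo: h−25=i, l−25=m, o−25=p.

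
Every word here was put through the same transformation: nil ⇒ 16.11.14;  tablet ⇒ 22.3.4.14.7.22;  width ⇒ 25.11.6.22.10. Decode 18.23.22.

put

n is letter #14 and maps to 16: an offset of 2. Each letter is replaced by its alphabet position (a=1..z=26) + 2.
Reversing it on 18.23.22: 18→(18−2)÷1=16=p, 23→(23−2)÷1=21=u, 22→(22−2)÷1=20=t.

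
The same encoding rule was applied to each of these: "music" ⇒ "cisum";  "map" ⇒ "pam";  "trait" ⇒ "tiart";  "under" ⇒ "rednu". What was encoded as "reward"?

The output letters match the input read backwards: music reversed is cisum. It's just the letters in reverse order.
Reversing it on reward: then reverse → drawer.

drawer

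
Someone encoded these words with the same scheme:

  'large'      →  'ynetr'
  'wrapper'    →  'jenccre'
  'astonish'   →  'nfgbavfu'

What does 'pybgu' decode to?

cloth

It's a constant shift of +13 (ROT13).
Decoding pybgu: p−13=c, y−13=l, b−13=o, g−13=t, u−13=h.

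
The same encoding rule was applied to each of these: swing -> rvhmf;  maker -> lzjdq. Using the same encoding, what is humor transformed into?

gtlnq

Compare letters: s→r is +25, w→v is +25, i→h is +25 — a constant shift. Every letter moves 25 places later in the alphabet, wrapping around z→a.
For humor: h+25=g, u+25=t, m+25=l, o+25=n, r+25=q.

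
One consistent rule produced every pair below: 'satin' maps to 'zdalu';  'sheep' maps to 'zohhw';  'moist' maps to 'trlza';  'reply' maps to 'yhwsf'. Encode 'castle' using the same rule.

jdzash

The shift depends on letter class: consonant s→z is +7, but vowel a→d is +3. The rule splits by letter class: vowels +3, consonants +7.
Applying it to castle: c(cons)+7=j, a(vowel)+3=d, s(cons)+7=z, t(cons)+7=a, l(cons)+7=s, e(vowel)+3=h.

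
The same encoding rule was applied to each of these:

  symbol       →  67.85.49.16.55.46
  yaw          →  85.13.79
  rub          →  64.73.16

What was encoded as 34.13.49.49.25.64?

hammer

s(#19)→67 and y(#25)→85: differences scale by 3, so n = 3·pos + 10. Each letter becomes 3×(its alphabet position, a=1..z=26) + 10.
Reversing it on 34.13.49.49.25.64: 34→(34−10)÷3=8=h, 13→(13−10)÷3=1=a, 49→(49−10)÷3=13=m, 49→(49−10)÷3=13=m, 25→(25−10)÷3=5=e, 64→(64−10)÷3=18=r.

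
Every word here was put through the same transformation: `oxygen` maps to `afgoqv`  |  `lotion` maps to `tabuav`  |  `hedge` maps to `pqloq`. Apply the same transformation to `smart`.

Vowels shift forward by 12 and consonants shift forward by 8.
On smart: s(cons)+8=a, m(cons)+8=u, a(vowel)+12=m, r(cons)+8=z, t(cons)+8=b.

aumzb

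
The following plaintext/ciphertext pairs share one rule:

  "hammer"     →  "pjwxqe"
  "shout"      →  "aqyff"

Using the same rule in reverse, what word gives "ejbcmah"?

Letter i (0-indexed) is shifted by i+8, so successive shifts are 8, 9, 10, ….
Undoing it on ejbcmah: e−8=w, j−9=a, b−10=r, c−11=r, m−12=a, a−13=n, h−14=t.

warrant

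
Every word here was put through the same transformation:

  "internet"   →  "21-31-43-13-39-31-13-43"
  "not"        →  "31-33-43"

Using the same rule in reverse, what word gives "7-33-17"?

bog

i(#9)→21 and n(#14)→31: differences scale by 2, so n = 2·pos + 3. The formula is n = 2×(alphabet index, a=1) + 3.
Decoding 7-33-17: 7→(7−3)÷2=2=b, 33→(33−3)÷2=15=o, 17→(17−3)÷2=7=g.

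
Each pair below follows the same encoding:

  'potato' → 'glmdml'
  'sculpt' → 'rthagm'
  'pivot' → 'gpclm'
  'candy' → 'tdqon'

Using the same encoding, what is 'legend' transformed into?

ajzjqo

p(15)→g(6) and o(14)→l(11) fit y≡21x+3 (mod 26); the inverse of 21 mod 26 is 5. Each letter's alphabet position (a=0..z=25) is mapped through 21·x+3 mod 26 — an affine cipher.
On legend: l(11)→21·11+3≡0=a; e(4)→21·4+3≡9=j; g(6)→21·6+3≡25=z; e(4)→21·4+3≡9=j; n(13)→21·13+3≡16=q; d(3)→21·3+3≡14=o (all mod 26).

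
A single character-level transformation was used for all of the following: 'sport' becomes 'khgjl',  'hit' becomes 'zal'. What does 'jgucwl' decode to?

Compare letters: s→k is +18, p→h is +18, o→g is +18 — a constant shift. Every letter moves 18 places later in the alphabet, wrapping around z→a.
Undoing it on jgucwl: j−18=r, g−18=o, u−18=c, c−18=k, w−18=e, l−18=t.

rocket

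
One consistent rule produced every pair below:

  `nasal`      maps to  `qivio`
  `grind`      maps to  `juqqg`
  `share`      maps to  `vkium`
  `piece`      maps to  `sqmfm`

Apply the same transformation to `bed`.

emg

The shift depends on letter class: consonant n→q is +3, but vowel a→i is +8. The rule splits by letter class: vowels +8, consonants +3.
Applying it to bed: b(cons)+3=e, e(vowel)+8=m, d(cons)+3=g.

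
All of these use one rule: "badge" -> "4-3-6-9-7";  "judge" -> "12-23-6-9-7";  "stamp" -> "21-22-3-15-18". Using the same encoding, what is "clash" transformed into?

b is letter #2 and maps to 4: an offset of 2. The number is (letter's place in the alphabet, a=1) + 2.
On clash: c=3→5, l=12→14, a=1→3, s=19→21, h=8→10.

5-14-3-21-10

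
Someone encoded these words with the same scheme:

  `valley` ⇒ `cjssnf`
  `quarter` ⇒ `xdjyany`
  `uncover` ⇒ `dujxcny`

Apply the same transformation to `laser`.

sjzny

The shift depends on letter class: consonant v→c is +7, but vowel a→j is +9. Vowels shift forward by 9 and consonants shift forward by 7.
For laser: l(cons)+7=s, a(vowel)+9=j, s(cons)+7=z, e(vowel)+9=n, r(cons)+7=y.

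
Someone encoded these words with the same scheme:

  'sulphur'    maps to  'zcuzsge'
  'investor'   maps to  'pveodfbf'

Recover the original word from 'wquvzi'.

In sulphur: s→z is +7, u→c is +8, l→u is +9, p→z is +10 — the shift increases by 1 each position. Each letter shifts forward by (position + 7), i.e. 7, 8, 9, … — the shift grows by one for each successive letter.
Undoing it on wquvzi: w−7=p, q−8=i, u−9=l, v−10=l, z−11=o, i−12=w.

pillow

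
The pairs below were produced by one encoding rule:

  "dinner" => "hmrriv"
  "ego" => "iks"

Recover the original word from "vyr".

Each letter is shifted forward by 4 in the alphabet (a Caesar shift of +4).
Reversing it on vyr: v−4=r, y−4=u, r−4=n.

run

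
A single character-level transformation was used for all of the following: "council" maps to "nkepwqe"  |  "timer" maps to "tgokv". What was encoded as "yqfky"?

The output letters match the input read backwards, each shifted +2: council reversed is licnuoc. Read the word backwards and shift each letter +2.
Reversing it on yqfky: shift back: y−2=w, q−2=o, f−2=d, k−2=i, y−2=w → wodiw; then reverse → widow.

widow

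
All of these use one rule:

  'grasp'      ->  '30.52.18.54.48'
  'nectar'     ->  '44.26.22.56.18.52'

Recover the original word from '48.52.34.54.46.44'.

g(#7)→30 and r(#18)→52: differences scale by 2, so n = 2·pos + 16. With a=1..z=26, the number is 2·pos + 16.
Undoing it on 48.52.34.54.46.44: 48→(48−16)÷2=16=p, 52→(52−16)÷2=18=r, 34→(34−16)÷2=9=i, 54→(54−16)÷2=19=s, 46→(46−16)÷2=15=o, 44→(44−16)÷2=14=n.

prison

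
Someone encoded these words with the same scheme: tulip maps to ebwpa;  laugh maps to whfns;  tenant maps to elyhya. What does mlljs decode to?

Shifts by position in tulip: pos 0: t→e (+11), pos 1: u→b (+7), pos 2: l→w (+11), pos 3: i→p (+7) — repeating every 2. A repeating key of period 2 is used — shifts +11, +7 over and over.
Undoing it on mlljs: m−11=b, l−7=e, l−11=a, j−7=c, s−11=h.

beach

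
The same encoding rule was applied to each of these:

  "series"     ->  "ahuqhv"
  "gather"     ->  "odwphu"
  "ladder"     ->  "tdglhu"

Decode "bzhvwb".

Shifts by position in series: pos 0: s→a (+8), pos 1: e→h (+3), pos 2: r→u (+3), pos 3: i→q (+8), pos 4: e→h (+3), pos 5: s→v (+3) — repeating every 3. It's a Vigenère-style cipher with numeric key [8,3,3]: position i shifts by key[i mod 3].
Decoding bzhvwb: b−8=t, z−3=w, h−3=e, v−8=n, w−3=t, b−3=y.

twenty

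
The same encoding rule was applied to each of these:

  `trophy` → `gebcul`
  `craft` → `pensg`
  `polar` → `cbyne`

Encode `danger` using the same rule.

Compare letters: t→g is +13, r→e is +13, o→b is +13 — a constant shift. It's a constant shift of +13 (ROT13).
For danger: d+13=q, a+13=n, n+13=a, g+13=t, e+13=r, r+13=e.

qnatre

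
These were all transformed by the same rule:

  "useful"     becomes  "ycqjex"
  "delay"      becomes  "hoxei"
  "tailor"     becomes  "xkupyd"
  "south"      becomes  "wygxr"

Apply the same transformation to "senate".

wozedq

It's a Vigenère-style cipher with numeric key [4,10,12]: position i shifts by key[i mod 3].
For senate: s+4=w, e+10=o, n+12=z, a+4=e, t+10=d, e+12=q.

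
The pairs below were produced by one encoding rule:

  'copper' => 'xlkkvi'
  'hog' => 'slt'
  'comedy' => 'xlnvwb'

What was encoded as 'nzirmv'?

marine

Letters are reflected about the middle of the alphabet (position → 25−position): Atbash.
Undoing it on nzirmv: n↔m, z↔a, i↔r, r↔i, m↔n, v↔e.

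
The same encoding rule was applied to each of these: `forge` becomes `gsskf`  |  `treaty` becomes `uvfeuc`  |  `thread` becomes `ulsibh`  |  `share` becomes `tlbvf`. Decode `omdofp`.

A repeating key of period 2 is used — shifts +1, +4 over and over.
Decoding omdofp: o−1=n, m−4=i, d−1=c, o−4=k, f−1=e, p−4=l.

nickel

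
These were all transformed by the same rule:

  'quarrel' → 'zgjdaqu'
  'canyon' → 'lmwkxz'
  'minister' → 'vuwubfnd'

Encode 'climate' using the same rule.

Shifts by position in quarrel: pos 0: q→z (+9), pos 1: u→g (+12), pos 2: a→j (+9), pos 3: r→d (+12) — repeating every 2. The shifts repeat in a cycle of length 2: positions 0,1,… shift by +9, +12, then the pattern repeats.
Applying it to climate: c+9=l, l+12=x, i+9=r, m+12=y, a+9=j, t+12=f, e+9=n.

lxryjfn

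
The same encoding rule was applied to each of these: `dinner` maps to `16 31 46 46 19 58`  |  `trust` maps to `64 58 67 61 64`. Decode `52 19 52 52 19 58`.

pepper

d(#4)→16 and i(#9)→31: differences scale by 3, so n = 3·pos + 4. The formula is n = 3×(alphabet index, a=1) + 4.
Reversing it on 52 19 52 52 19 58: 52→(52−4)÷3=16=p, 19→(19−4)÷3=5=e, 52→(52−4)÷3=16=p, 52→(52−4)÷3=16=p, 19→(19−4)÷3=5=e, 58→(58−4)÷3=18=r.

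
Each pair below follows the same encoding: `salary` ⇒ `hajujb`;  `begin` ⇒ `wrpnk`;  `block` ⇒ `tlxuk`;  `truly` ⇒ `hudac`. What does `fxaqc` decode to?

The output letters match the input read backwards, each shifted +9: salary reversed is yralas. The word is reversed, then every letter is shifted forward by 9.
Reversing it on fxaqc: shift back: f−9=w, x−9=o, a−9=r, q−9=h, c−9=t → worht; then reverse → throw.

throw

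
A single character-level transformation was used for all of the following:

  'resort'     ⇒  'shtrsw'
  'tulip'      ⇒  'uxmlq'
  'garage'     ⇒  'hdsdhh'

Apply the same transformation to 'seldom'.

Shifts by position in resort: pos 0: r→s (+1), pos 1: e→h (+3), pos 2: s→t (+1), pos 3: o→r (+3) — repeating every 2. The shifts repeat in a cycle of length 2: positions 0,1,… shift by +1, +3, then the pattern repeats.
On seldom: s+1=t, e+3=h, l+1=m, d+3=g, o+1=p, m+3=p.

thmgpp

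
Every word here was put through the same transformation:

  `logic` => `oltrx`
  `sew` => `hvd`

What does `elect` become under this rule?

This is the alphabet-reversal cipher (Atbash): a becomes z, b becomes y, etc.
On elect: e↔v, l↔o, e↔v, c↔x, t↔g.

vovxg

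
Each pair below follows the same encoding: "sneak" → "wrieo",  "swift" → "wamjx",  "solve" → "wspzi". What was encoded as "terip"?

This is a Caesar cipher with shift 4.
Reversing it on terip: t−4=p, e−4=a, r−4=n, i−4=e, p−4=l.

panel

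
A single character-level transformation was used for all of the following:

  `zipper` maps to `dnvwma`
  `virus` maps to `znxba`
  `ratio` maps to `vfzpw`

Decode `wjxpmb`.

series

In zipper: z→d is +4, i→n is +5, p→v is +6, p→w is +7 — the shift increases by 1 each position. Letter i (0-indexed) is shifted by i+4, so successive shifts are 4, 5, 6, ….
Decoding wjxpmb: w−4=s, j−5=e, x−6=r, p−7=i, m−8=e, b−9=s.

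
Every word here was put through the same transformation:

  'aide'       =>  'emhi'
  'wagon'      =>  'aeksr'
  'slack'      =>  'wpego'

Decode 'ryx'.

nut

This is a Caesar cipher with shift 4.
Undoing it on ryx: r−4=n, y−4=u, x−4=t.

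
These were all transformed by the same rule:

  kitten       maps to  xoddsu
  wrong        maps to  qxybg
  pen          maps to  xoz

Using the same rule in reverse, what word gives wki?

yam

The output letters match the input read backwards, each shifted +10: kitten reversed is nettik. Read the word backwards and shift each letter +10.
Undoing it on wki: shift back: w−10=m, k−10=a, i−10=y → may; then reverse → yam.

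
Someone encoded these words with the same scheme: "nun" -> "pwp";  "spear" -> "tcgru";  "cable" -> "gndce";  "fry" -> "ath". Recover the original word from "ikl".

jig

The output letters match the input read backwards, each shifted +2: nun reversed is nun. Two steps: reverse the string, then apply a Caesar shift of +2.
Undoing it on ikl: shift back: i−2=g, k−2=i, l−2=j → gij; then reverse → jig.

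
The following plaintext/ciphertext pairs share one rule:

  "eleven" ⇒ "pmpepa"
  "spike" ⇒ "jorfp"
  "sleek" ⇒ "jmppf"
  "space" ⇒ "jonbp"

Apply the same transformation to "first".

Treating letters as 0–25, the rule is x ↦ 7x + 13 (mod 26).
For first: f(5)→7·5+13≡22=w; i(8)→7·8+13≡17=r; r(17)→7·17+13≡2=c; s(18)→7·18+13≡9=j; t(19)→7·19+13≡16=q (all mod 26).

wrcjq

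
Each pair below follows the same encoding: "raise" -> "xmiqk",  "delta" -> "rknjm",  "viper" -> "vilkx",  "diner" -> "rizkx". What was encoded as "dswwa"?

r(17)→x(23) and a(0)→m(12) fit y≡19x+12 (mod 26); the inverse of 19 mod 26 is 11. This is an affine cipher: with a=0,…,z=25, each position x becomes (19x+12) mod 26.
Decoding dswwa: d(3)→11·(3−12)≡5=f; s(18)→11·(18−12)≡14=o; w(22)→11·(22−12)≡6=g; w(22)→11·(22−12)≡6=g; a(0)→11·(0−12)≡24=y (all mod 26).

foggy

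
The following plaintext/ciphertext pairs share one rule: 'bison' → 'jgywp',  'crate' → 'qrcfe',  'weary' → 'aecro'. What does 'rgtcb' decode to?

b(1)→j(9) and i(8)→g(6) fit y≡7x+2 (mod 26); the inverse of 7 mod 26 is 15. Each letter's alphabet position (a=0..z=25) is mapped through 7·x+2 mod 26 — an affine cipher.
Reversing it on rgtcb: r(17)→15·(17−2)≡17=r; g(6)→15·(6−2)≡8=i; t(19)→15·(19−2)≡21=v; c(2)→15·(2−2)≡0=a; b(1)→15·(1−2)≡11=l (all mod 26).

rival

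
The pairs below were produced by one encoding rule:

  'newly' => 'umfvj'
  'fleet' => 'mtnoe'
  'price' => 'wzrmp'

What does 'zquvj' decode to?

Letter i (0-indexed) is shifted by i+7, so successive shifts are 7, 8, 9, ….
Undoing it on zquvj: z−7=s, q−8=i, u−9=l, v−10=l, j−11=y.

silly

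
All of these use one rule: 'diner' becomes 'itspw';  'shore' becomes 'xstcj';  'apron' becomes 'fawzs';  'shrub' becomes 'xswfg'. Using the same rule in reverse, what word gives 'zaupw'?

Shifts by position in diner: pos 0: d→i (+5), pos 1: i→t (+11), pos 2: n→s (+5), pos 3: e→p (+11) — repeating every 2. It's a Vigenère-style cipher with numeric key [5,11]: position i shifts by key[i mod 2].
Decoding zaupw: z−5=u, a−11=p, u−5=p, p−11=e, w−5=r.

upper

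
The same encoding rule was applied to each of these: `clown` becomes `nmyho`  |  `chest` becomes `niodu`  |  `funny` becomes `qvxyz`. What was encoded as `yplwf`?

noble

Shifts by position in clown: pos 0: c→n (+11), pos 1: l→m (+1), pos 2: o→y (+10), pos 3: w→h (+11), pos 4: n→o (+1) — repeating every 3. A repeating key of period 3 is used — shifts +11, +1, +10 over and over.
Undoing it on yplwf: y−11=n, p−1=o, l−10=b, w−11=l, f−1=e.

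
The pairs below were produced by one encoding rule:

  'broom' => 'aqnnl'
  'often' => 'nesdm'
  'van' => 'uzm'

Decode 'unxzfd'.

It's a constant shift of +25 (ROT25).
Decoding unxzfd: u−25=v, n−25=o, x−25=y, z−25=a, f−25=g, d−25=e.

voyage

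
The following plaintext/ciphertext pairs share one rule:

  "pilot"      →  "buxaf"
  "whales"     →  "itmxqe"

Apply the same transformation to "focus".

raoge

Compare letters: p→b is +12, i→u is +12, l→x is +12 — a constant shift. It's a constant shift of +12 (ROT12).
For focus: f+12=r, o+12=a, c+12=o, u+12=g, s+12=e.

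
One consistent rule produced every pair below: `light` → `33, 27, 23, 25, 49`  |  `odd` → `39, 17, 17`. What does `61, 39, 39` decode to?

zoo

l(#12)→33 and i(#9)→27: differences scale by 2, so n = 2·pos + 9. Each letter becomes 2×(its alphabet position, a=1..z=26) + 9.
Reversing it on 61, 39, 39: 61→(61−9)÷2=26=z, 39→(39−9)÷2=15=o, 39→(39−9)÷2=15=o.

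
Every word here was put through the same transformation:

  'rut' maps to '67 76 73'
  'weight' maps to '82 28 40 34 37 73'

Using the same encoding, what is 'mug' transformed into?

r(#18)→67 and u(#21)→76: differences scale by 3, so n = 3·pos + 13. Each letter becomes 3×(its alphabet position, a=1..z=26) + 13.
Applying it to mug: m=13→52, u=21→76, g=7→34.

52 76 34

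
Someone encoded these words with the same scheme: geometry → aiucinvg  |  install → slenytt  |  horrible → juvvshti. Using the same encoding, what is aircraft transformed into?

Each letter's alphabet position (a=0..z=25) is mapped through 9·x+24 mod 26 — an affine cipher.
Applying it to aircraft: a(0)→9·0+24≡24=y; i(8)→9·8+24≡18=s; r(17)→9·17+24≡21=v; c(2)→9·2+24≡16=q; r(17)→9·17+24≡21=v; a(0)→9·0+24≡24=y; f(5)→9·5+24≡17=r; t(19)→9·19+24≡13=n (all mod 26).

ysvqvyrn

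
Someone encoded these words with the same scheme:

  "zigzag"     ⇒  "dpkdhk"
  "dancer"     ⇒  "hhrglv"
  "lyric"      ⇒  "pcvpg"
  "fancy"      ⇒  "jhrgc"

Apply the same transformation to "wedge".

alhkl

The shift depends on letter class: consonant z→d is +4, but vowel i→p is +7. Vowels shift forward by 7 and consonants shift forward by 4.
Applying it to wedge: w(cons)+4=a, e(vowel)+7=l, d(cons)+4=h, g(cons)+4=k, e(vowel)+7=l.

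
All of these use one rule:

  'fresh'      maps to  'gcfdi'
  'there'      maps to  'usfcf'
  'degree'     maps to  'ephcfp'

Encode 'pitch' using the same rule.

Shifts by position in fresh: pos 0: f→g (+1), pos 1: r→c (+11), pos 2: e→f (+1), pos 3: s→d (+11) — repeating every 2. The shifts repeat in a cycle of length 2: positions 0,1,… shift by +1, +11, then the pattern repeats.
For pitch: p+1=q, i+11=t, t+1=u, c+11=n, h+1=i.

qtuni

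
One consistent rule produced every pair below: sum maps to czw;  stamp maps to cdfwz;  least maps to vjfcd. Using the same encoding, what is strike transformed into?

The shift depends on letter class: consonant s→c is +10, but vowel u→z is +5. Vowels shift forward by 5 and consonants shift forward by 10.
Applying it to strike: s(cons)+10=c, t(cons)+10=d, r(cons)+10=b, i(vowel)+5=n, k(cons)+10=u, e(vowel)+5=j.

cdbnuj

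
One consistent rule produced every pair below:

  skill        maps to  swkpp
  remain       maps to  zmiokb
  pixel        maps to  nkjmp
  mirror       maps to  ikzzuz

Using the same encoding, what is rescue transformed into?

Each letter's alphabet position (a=0..z=25) is mapped through 19·x+14 mod 26 — an affine cipher.
On rescue: r(17)→19·17+14≡25=z; e(4)→19·4+14≡12=m; s(18)→19·18+14≡18=s; c(2)→19·2+14≡0=a; u(20)→19·20+14≡4=e; e(4)→19·4+14≡12=m (all mod 26).

zmsaem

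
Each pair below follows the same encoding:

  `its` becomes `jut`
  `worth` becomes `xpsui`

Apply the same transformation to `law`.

Every letter moves 1 place later in the alphabet, wrapping around z→a.
For law: l+1=m, a+1=b, w+1=x.

mbx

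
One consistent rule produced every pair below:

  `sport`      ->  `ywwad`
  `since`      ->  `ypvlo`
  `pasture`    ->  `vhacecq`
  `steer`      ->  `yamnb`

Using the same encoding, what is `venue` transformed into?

blvdo

In sport: s→y is +6, p→w is +7, o→w is +8, r→a is +9 — the shift increases by 1 each position. Letter i (0-indexed) is shifted by i+6, so successive shifts are 6, 7, 8, ….
Applying it to venue: v+6=b, e+7=l, n+8=v, u+9=d, e+10=o.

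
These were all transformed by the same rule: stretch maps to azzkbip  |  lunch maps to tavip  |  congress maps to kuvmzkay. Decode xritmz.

Shifts by position in stretch: pos 0: s→a (+8), pos 1: t→z (+6), pos 2: r→z (+8), pos 3: e→k (+6) — repeating every 2. The shifts repeat in a cycle of length 2: positions 0,1,… shift by +8, +6, then the pattern repeats.
Decoding xritmz: x−8=p, r−6=l, i−8=a, t−6=n, m−8=e, z−6=t.

planet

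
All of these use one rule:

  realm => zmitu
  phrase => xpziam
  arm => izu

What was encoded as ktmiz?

clear

Compare letters: r→z is +8, e→m is +8, a→i is +8 — a constant shift. This is a Caesar cipher with shift 8.
Reversing it on ktmiz: k−8=c, t−8=l, m−8=e, i−8=a, z−8=r.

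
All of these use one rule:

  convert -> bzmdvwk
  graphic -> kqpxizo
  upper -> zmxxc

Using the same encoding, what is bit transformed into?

Read the word backwards and shift each letter +8.
Applying it to bit: reverse → tib; then shift: t+8=b, i+8=q, b+8=j.

bqj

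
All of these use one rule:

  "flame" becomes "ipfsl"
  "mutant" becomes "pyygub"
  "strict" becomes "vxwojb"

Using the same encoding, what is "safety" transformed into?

In flame: f→i is +3, l→p is +4, a→f is +5, m→s is +6 — the shift increases by 1 each position. Letter i (0-indexed) is shifted by i+3, so successive shifts are 3, 4, 5, ….
Applying it to safety: s+3=v, a+4=e, f+5=k, e+6=k, t+7=a, y+8=g.

vekkag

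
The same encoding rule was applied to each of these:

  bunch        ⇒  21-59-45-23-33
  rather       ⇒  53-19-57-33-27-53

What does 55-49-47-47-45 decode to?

spoon

b(#2)→21 and u(#21)→59: differences scale by 2, so n = 2·pos + 17. Each letter becomes 2×(its alphabet position, a=1..z=26) + 17.
Undoing it on 55-49-47-47-45: 55→(55−17)÷2=19=s, 49→(49−17)÷2=16=p, 47→(47−17)÷2=15=o, 47→(47−17)÷2=15=o, 45→(45−17)÷2=14=n.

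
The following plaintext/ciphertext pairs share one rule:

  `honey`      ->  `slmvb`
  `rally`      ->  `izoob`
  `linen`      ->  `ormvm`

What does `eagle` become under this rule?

vztov

Letters are reflected about the middle of the alphabet (position → 25−position): Atbash.
Applying it to eagle: e↔v, a↔z, g↔t, l↔o, e↔v.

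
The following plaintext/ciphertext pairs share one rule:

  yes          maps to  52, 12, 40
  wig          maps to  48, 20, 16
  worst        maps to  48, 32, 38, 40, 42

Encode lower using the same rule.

With a=1..z=26, the number is 2·pos + 2.
For lower: l=12→26, o=15→32, w=23→48, e=5→12, r=18→38.

26, 32, 48, 12, 38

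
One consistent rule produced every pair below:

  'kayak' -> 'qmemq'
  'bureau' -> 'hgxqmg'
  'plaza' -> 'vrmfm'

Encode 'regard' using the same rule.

The shift depends on letter class: consonant k→q is +6, but vowel a→m is +12. Two shifts are in play — +12 for a/e/i/o/u, +6 for every other letter.
For regard: r(cons)+6=x, e(vowel)+12=q, g(cons)+6=m, a(vowel)+12=m, r(cons)+6=x, d(cons)+6=j.

xqmmxj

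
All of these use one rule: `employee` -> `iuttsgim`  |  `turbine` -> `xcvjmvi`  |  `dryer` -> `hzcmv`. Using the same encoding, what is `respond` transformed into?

Shifts by position in employee: pos 0: e→i (+4), pos 1: m→u (+8), pos 2: p→t (+4), pos 3: l→t (+8) — repeating every 2. It's a Vigenère-style cipher with numeric key [4,8]: position i shifts by key[i mod 2].
Applying it to respond: r+4=v, e+8=m, s+4=w, p+8=x, o+4=s, n+8=v, d+4=h.

vmwxsvh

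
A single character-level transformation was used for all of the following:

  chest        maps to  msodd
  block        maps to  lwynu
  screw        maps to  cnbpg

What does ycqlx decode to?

organ

Shifts by position in chest: pos 0: c→m (+10), pos 1: h→s (+11), pos 2: e→o (+10), pos 3: s→d (+11) — repeating every 2. It's a Vigenère-style cipher with numeric key [10,11]: position i shifts by key[i mod 2].
Decoding ycqlx: y−10=o, c−11=r, q−10=g, l−11=a, x−10=n.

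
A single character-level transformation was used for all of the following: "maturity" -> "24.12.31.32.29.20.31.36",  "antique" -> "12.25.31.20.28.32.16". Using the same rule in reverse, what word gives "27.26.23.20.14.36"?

m is letter #13 and maps to 24: an offset of 11. Each letter is replaced by its alphabet position (a=1..z=26) + 11.
Undoing it on 27.26.23.20.14.36: 27→(27−11)÷1=16=p, 26→(26−11)÷1=15=o, 23→(23−11)÷1=12=l, 20→(20−11)÷1=9=i, 14→(14−11)÷1=3=c, 36→(36−11)÷1=25=y.

policy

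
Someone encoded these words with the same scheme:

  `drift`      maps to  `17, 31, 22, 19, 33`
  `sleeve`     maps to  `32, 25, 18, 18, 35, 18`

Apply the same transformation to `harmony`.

21, 14, 31, 26, 28, 27, 38

d is letter #4 and maps to 17: an offset of 13. Letters become their 1-based position plus 13 (so a→14, b→15, …).
Applying it to harmony: h=8→21, a=1→14, r=18→31, m=13→26, o=15→28, n=14→27, y=25→38.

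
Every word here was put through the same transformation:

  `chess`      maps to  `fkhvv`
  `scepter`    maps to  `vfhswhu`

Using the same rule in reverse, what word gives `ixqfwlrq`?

Each letter is shifted forward by 3 in the alphabet (a Caesar shift of +3).
Reversing it on ixqfwlrq: i−3=f, x−3=u, q−3=n, f−3=c, w−3=t, l−3=i, r−3=o, q−3=n.

function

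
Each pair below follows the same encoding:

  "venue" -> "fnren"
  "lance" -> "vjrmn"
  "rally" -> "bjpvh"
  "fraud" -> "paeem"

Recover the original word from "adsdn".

quote

Shifts by position in venue: pos 0: v→f (+10), pos 1: e→n (+9), pos 2: n→r (+4), pos 3: u→e (+10), pos 4: e→n (+9) — repeating every 3. The shifts repeat in a cycle of length 3: positions 0,1,… shift by +10, +9, +4, then the pattern repeats.
Decoding adsdn: a−10=q, d−9=u, s−4=o, d−10=t, n−9=e.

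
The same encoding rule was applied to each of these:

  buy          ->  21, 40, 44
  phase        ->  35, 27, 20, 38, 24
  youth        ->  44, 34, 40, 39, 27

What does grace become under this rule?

b is letter #2 and maps to 21: an offset of 19. Letters become their 1-based position plus 19 (so a→20, b→21, …).
For grace: g=7→26, r=18→37, a=1→20, c=3→22, e=5→24.

26, 37, 20, 22, 24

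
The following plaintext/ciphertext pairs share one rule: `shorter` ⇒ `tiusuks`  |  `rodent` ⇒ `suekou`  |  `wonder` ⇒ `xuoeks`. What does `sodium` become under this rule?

tueoan

Vowels shift forward by 6 and consonants shift forward by 1.
For sodium: s(cons)+1=t, o(vowel)+6=u, d(cons)+1=e, i(vowel)+6=o, u(vowel)+6=a, m(cons)+1=n.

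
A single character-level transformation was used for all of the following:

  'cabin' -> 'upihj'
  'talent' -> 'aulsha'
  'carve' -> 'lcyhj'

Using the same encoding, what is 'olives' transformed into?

zlcpsv

The output letters match the input read backwards, each shifted +7: cabin reversed is nibac. Two steps: reverse the string, then apply a Caesar shift of +7.
Applying it to olives: reverse → sevilo; then shift: s+7=z, e+7=l, v+7=c, i+7=p, l+7=s, o+7=v.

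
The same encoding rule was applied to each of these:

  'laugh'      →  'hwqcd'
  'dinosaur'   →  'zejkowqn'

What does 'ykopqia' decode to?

costume

Each letter is shifted forward by 22 in the alphabet (a Caesar shift of +22).
Reversing it on ykopqia: y−22=c, k−22=o, o−22=s, p−22=t, q−22=u, i−22=m, a−22=e.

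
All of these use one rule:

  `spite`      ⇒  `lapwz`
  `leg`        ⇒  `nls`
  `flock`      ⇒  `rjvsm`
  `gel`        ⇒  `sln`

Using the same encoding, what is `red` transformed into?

kly

The output letters match the input read backwards, each shifted +7: spite reversed is etips. Two steps: reverse the string, then apply a Caesar shift of +7.
Applying it to red: reverse → der; then shift: d+7=k, e+7=l, r+7=y.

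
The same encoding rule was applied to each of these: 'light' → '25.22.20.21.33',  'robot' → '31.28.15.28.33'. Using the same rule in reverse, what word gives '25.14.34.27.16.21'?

launch

l is letter #12 and maps to 25: an offset of 13. The number is (letter's place in the alphabet, a=1) + 13.
Undoing it on 25.14.34.27.16.21: 25→(25−13)÷1=12=l, 14→(14−13)÷1=1=a, 34→(34−13)÷1=21=u, 27→(27−13)÷1=14=n, 16→(16−13)÷1=3=c, 21→(21−13)÷1=8=h.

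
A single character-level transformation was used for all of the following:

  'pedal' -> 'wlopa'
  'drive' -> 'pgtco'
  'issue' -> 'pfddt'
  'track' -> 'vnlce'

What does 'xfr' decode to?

gum

The output letters match the input read backwards, each shifted +11: pedal reversed is ladep. Two steps: reverse the string, then apply a Caesar shift of +11.
Reversing it on xfr: shift back: x−11=m, f−11=u, r−11=g → mug; then reverse → gum.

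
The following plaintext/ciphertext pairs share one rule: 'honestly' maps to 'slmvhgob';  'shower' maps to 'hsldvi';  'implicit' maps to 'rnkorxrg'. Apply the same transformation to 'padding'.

Each pair mirrors across the alphabet (h↔s, o↔l, n↔m): positions sum to 25. Letters are reflected about the middle of the alphabet (position → 25−position): Atbash.
For padding: p↔k, a↔z, d↔w, d↔w, i↔r, n↔m, g↔t.

kzwwrmt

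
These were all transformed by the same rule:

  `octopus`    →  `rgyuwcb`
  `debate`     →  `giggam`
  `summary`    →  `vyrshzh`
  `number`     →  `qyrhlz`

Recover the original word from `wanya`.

In octopus: o→r is +3, c→g is +4, t→y is +5, o→u is +6 — the shift increases by 1 each position. Each letter shifts forward by (position + 3), i.e. 3, 4, 5, … — the shift grows by one for each successive letter.
Reversing it on wanya: w−3=t, a−4=w, n−5=i, y−6=s, a−7=t.

twist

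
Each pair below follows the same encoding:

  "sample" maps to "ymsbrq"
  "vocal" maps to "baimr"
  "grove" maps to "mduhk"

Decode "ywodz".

The shifts repeat in a cycle of length 2: positions 0,1,… shift by +6, +12, then the pattern repeats.
Decoding ywodz: y−6=s, w−12=k, o−6=i, d−12=r, z−6=t.

skirt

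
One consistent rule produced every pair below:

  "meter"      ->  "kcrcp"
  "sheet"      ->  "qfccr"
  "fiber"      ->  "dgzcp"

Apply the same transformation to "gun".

esl

Compare letters: m→k is +24, e→c is +24, t→r is +24 — a constant shift. This is a Caesar cipher with shift 24.
Applying it to gun: g+24=e, u+24=s, n+24=l.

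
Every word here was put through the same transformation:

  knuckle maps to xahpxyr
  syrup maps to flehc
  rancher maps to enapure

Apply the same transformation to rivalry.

Compare letters: k→x is +13, n→a is +13, u→h is +13 — a constant shift. Every letter moves 13 places later in the alphabet, wrapping around z→a.
On rivalry: r+13=e, i+13=v, v+13=i, a+13=n, l+13=y, r+13=e, y+13=l.

evinyel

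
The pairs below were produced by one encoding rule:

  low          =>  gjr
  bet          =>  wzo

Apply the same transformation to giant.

Compare letters: l→g is +21, o→j is +21, w→r is +21 — a constant shift. Each letter is shifted forward by 21 in the alphabet (a Caesar shift of +21).
For giant: g+21=b, i+21=d, a+21=v, n+21=i, t+21=o.

bdvio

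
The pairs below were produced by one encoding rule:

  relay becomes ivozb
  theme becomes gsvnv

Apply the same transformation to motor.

nlgli

Each letter is replaced by its mirror in the alphabet: a↔z, b↔y, c↔x, and so on (the Atbash cipher).
Applying it to motor: m↔n, o↔l, t↔g, o↔l, r↔i.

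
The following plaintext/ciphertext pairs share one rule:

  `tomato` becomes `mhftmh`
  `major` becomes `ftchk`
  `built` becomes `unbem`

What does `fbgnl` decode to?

This is a Caesar cipher with shift 19.
Decoding fbgnl: f−19=m, b−19=i, g−19=n, n−19=u, l−19=s.

minus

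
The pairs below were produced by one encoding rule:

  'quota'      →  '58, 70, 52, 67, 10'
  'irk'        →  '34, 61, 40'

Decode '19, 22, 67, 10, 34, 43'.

detail

q(#17)→58 and u(#21)→70: differences scale by 3, so n = 3·pos + 7. Each letter becomes 3×(its alphabet position, a=1..z=26) + 7.
Undoing it on 19, 22, 67, 10, 34, 43: 19→(19−7)÷3=4=d, 22→(22−7)÷3=5=e, 67→(67−7)÷3=20=t, 10→(10−7)÷3=1=a, 34→(34−7)÷3=9=i, 43→(43−7)÷3=12=l.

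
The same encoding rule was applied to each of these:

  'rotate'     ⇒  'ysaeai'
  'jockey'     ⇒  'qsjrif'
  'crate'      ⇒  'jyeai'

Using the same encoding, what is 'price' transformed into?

The shift depends on letter class: consonant r→y is +7, but vowel o→s is +4. Vowels shift forward by 4 and consonants shift forward by 7.
For price: p(cons)+7=w, r(cons)+7=y, i(vowel)+4=m, c(cons)+7=j, e(vowel)+4=i.

wymji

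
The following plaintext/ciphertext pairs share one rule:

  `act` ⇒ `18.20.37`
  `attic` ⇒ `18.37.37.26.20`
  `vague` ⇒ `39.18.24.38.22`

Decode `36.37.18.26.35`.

a is letter #1 and maps to 18: an offset of 17. The number is (letter's place in the alphabet, a=1) + 17.
Decoding 36.37.18.26.35: 36→(36−17)÷1=19=s, 37→(37−17)÷1=20=t, 18→(18−17)÷1=1=a, 26→(26−17)÷1=9=i, 35→(35−17)÷1=18=r.

stair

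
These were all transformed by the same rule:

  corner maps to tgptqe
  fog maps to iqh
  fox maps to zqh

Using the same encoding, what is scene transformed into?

The word is reversed, then every letter is shifted forward by 2.
On scene: reverse → enecs; then shift: e+2=g, n+2=p, e+2=g, c+2=e, s+2=u.

gpgeu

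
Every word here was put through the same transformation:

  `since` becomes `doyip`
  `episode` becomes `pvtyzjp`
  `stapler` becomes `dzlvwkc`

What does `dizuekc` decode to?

scooter

A repeating key of period 2 is used — shifts +11, +6 over and over.
Reversing it on dizuekc: d−11=s, i−6=c, z−11=o, u−6=o, e−11=t, k−6=e, c−11=r.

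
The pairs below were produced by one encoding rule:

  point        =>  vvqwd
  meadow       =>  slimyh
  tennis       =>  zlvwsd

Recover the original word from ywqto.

In point: p→v is +6, o→v is +7, i→q is +8, n→w is +9 — the shift increases by 1 each position. Letter i (0-indexed) is shifted by i+6, so successive shifts are 6, 7, 8, ….
Reversing it on ywqto: y−6=s, w−7=p, q−8=i, t−9=k, o−10=e.

spike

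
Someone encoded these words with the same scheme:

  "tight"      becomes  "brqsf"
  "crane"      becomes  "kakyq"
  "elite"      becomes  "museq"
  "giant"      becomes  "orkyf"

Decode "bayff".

trout

The shift increases by 1 at each position, starting from +8: 8, 9, 10, ….
Undoing it on bayff: b−8=t, a−9=r, y−10=o, f−11=u, f−12=t.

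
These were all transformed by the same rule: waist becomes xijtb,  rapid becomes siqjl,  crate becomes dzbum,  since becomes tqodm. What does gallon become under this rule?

himmwo

Shifts by position in waist: pos 0: w→x (+1), pos 1: a→i (+8), pos 2: i→j (+1), pos 3: s→t (+1), pos 4: t→b (+8) — repeating every 3. The shifts repeat in a cycle of length 3: positions 0,1,… shift by +1, +8, +1, then the pattern repeats.
On gallon: g+1=h, a+8=i, l+1=m, l+1=m, o+8=w, n+1=o.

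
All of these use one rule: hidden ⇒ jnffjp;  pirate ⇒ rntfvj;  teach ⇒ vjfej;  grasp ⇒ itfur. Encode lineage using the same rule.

The shift depends on letter class: consonant h→j is +2, but vowel i→n is +5. The rule splits by letter class: vowels +5, consonants +2.
For lineage: l(cons)+2=n, i(vowel)+5=n, n(cons)+2=p, e(vowel)+5=j, a(vowel)+5=f, g(cons)+2=i, e(vowel)+5=j.

nnpjfij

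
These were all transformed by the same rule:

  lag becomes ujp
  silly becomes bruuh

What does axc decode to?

rot

Compare letters: l→u is +9, a→j is +9, g→p is +9 — a constant shift. This is a Caesar cipher with shift 9.
Decoding axc: a−9=r, x−9=o, c−9=t.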